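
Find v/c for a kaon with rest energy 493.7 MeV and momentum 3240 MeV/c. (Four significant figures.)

0.9886

βγ = pc/(mc²) = 3240/493.7 = 6.5627.
Since γ² = 1 + (βγ)² = 44.069, γ = √44.069 = 6.63845, and β = (βγ)/γ = 6.5627/6.63845 = 0.9886.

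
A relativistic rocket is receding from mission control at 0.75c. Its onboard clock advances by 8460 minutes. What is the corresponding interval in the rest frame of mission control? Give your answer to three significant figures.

12800 minutes

β² = 0.5625, so γ = 1/√0.4375 = 1.5119.
The onboard clock measures proper time, so the interval in the rest frame of mission control is dilated: Δt = γ·Δτ = 1.5119 × 8460 minutes = 12800 minutes.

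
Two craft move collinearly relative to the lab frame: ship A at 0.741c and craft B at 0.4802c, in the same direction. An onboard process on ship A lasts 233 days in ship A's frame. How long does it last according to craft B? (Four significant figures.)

The velocity of ship A relative to craft B is (0.741 − 0.4802)c / (1 − 0.741×0.4802) = 0.40486c; relative speed 0.40486c.
γ for this relative speed: γ = 1/√(1 − 0.163912) = 1.0936.
The clock on ship A records proper time, so craft B measures Δt = γΔτ = 1.0936 × 233 = 254.8 days.

254.8 days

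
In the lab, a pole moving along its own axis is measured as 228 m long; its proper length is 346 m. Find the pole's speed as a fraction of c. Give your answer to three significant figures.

0.752c

Length contraction gives γ = L₀/L = 346/228 = 1.5175.
β = √(1 − 1/γ²) = √0.565747 = 0.752.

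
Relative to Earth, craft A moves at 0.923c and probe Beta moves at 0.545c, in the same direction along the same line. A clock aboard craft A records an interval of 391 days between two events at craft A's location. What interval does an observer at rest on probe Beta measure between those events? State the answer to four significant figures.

The velocity of craft A relative to probe Beta is (0.923 − 0.545)c / (1 − 0.923×0.545) = 0.76062c; relative speed 0.76062c.
At |u| = 0.76062c, γ = (1 − 0.578543)^(−1/2) = 1.5404.
Craft A's interval is proper; time dilation gives Δt_B = γΔτ = 1.5404 × 391 days = 602.3 days.

602.3 days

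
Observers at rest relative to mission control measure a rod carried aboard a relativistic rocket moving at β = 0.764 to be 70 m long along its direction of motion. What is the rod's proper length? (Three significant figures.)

With β = 0.764, γ = 1/√(1 − 0.764²) = 1/√0.416304 = 1.5499.
Proper length: L₀ = γ·L = 1.5499 × 70 = 108 m.

108 m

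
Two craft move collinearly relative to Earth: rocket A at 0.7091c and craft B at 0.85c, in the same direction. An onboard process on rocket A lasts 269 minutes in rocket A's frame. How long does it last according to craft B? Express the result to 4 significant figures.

287.7 minutes

Speed of rocket A in craft B's frame: u = (v_A − v_B)/(1 − v_A v_B/c²) = (0.7091 − 0.85)/(1 − 0.7091×0.85) = −0.1409/0.397265 = −0.35468; |u| = 0.35468c.
At |u| = 0.35468c, γ = (1 − 0.125798)^(−1/2) = 1.0695.
Rocket A's interval is proper; time dilation gives Δt_B = γΔτ = 1.0695 × 269 minutes = 287.7 minutes.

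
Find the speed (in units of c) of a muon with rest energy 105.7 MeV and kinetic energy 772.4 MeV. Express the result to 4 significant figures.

γ = 1 + K/(mc²) = 1 + 772.4/105.7 = 8.3075.
β = √(1 − 1/γ²) = √(1 − 0.0144897) = √0.9855103 = 0.9927.

0.9927c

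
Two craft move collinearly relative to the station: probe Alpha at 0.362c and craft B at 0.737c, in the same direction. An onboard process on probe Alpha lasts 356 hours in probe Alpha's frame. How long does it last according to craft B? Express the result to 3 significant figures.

Transform probe Alpha's velocity into craft B's frame: (0.362 − 0.737)/(1 − 0.362·0.737) = −0.375/0.733206, so the relative speed is 0.51145c.
γ for this relative speed: γ = 1/√(1 − 0.261581) = 1.1637.
The clock on probe Alpha records proper time, so craft B measures Δt = γΔτ = 1.1637 × 356 = 414 hours.

414 hours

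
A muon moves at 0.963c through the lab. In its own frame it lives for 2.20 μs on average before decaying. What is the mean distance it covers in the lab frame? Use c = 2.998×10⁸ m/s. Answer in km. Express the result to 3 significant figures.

With β = 0.963, γ = 1/√(1 − 0.963²) = 1/√0.072631 = 3.7106.
Lab-frame lifetime: Δt = γτ = 3.7106 × 2.20 μs = 8.1633 μs.
Distance: d = vΔt = 0.963 × 2.998×10⁸ m/s × 8.1633×10^-6 s = 2360 m = 2.36 km.

2.36 km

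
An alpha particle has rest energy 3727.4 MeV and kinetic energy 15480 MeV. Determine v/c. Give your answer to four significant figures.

0.9810

γ = 1 + K/(mc²) = 1 + 15480/3727.4 = 5.153.
β = √(1 − 1/γ²) = √(1 − 0.0376599) = √0.9623401 = 0.9810.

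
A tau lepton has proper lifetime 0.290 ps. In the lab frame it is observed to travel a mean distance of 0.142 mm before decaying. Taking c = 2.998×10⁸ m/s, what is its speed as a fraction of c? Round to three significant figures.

d = βγcτ ⇒ βγ = d/(cτ) = 1.420×10^-4 m / (8.6942×10^-5 m) = 1.6333.
β = (βγ)/√(1+(βγ)²) = 1.6333/√3.66767 = 0.853.

0.853c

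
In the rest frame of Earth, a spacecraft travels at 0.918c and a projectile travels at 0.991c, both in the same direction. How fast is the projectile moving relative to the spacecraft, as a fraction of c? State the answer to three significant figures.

Transform to the spacecraft's frame: u' = (u − v)/(1 − uv/c²).
u' = (0.991 − 0.918)/(1 − 0.991×0.918) = 0.073/0.090262 = 0.80876.
Speed in the spacecraft's frame: 0.809c (in the same direction).

0.809c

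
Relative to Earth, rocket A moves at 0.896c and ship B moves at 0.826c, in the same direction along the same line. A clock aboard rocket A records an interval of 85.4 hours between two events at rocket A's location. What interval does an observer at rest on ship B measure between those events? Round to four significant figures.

88.68 hours

Transform rocket A's velocity into ship B's frame: (0.896 − 0.826)/(1 − 0.896·0.826) = 0.07/0.259904, so the relative speed is 0.26933c.
γ for this relative speed: γ = 1/√(1 − 0.0725386) = 1.0384.
The clock on rocket A records proper time, so ship B measures Δt = γΔτ = 1.0384 × 85.4 = 88.68 hours.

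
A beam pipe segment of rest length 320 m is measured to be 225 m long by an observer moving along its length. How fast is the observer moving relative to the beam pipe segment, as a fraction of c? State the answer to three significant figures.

Length contraction gives γ = L₀/L = 320/225 = 1.4222.
β = √(1 − 1/γ²) = √0.5056 = 0.711.

0.711c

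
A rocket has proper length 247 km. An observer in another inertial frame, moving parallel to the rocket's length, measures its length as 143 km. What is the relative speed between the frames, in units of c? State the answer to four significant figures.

Length contraction gives γ = L₀/L = 247/143 = 1.7273.
β = √(1 − 1/γ²) = √0.664831 = 0.8154.

0.8154c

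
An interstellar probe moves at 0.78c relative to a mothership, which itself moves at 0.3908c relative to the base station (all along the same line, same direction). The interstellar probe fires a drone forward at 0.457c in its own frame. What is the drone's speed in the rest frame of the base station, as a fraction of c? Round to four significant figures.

Apply u = (u'+v)/(1+u'v) twice. Drone in the mothership frame: (0.457+0.78)/(1+0.457·0.78) = 1.237/1.35646 = 0.91193c.
That velocity, transformed to the rest frame of the base station: (0.91193+0.3908)/(1+0.91193·0.3908) = 1.30273/1.356382244 = 0.96044c.

0.9604c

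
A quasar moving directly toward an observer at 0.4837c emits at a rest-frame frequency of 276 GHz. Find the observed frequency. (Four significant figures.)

Relativistic Doppler (source moving toward): f_obs = f_src · √((1+β)/(1−β)).
With β = 0.4837: factor = √(1.4837/0.5163) = 1.6952.
f_obs = 276 × 1.6952 = 467.9 GHz.

467.9 GHz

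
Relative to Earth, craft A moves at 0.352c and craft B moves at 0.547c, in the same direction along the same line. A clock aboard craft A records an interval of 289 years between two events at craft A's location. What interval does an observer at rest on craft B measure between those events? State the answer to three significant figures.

Transform craft A's velocity into craft B's frame: (0.352 − 0.547)/(1 − 0.352·0.547) = −0.195/0.807456, so the relative speed is 0.2415c.
γ for this relative speed: γ = 1/√(1 − 0.0583222) = 1.0305.
The clock on craft A records proper time, so craft B measures Δt = γΔτ = 1.0305 × 289 = 298 years.

298 years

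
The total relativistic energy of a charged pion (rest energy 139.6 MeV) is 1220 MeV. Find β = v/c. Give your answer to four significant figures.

Total energy E = γmc² gives γ = 1220/139.6 = 8.7393.
Hence β = √(1 − 1/γ²) = √(1 − 0.0130932) = √0.9869068 = 0.9934.

0.9934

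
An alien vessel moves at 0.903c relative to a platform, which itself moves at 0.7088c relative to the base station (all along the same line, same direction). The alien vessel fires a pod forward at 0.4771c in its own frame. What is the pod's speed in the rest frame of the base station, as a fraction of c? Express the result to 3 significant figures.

0.994c

Compose velocities in two stages. Stage 1 (into S'): u₁ = (0.4771+0.903)/(1+0.4771×0.903) = 0.96455.
Stage 2 (into S): u = (0.96455+0.7088)/(1+0.96455×0.7088) = 0.99387, so the speed is 0.994c.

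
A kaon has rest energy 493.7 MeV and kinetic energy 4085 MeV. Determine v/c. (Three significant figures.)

0.994

K = (γ−1)mc², so γ = 1 + 4085/493.7 = 9.2743.
Then v/c = √(1 − γ⁻²) = √(1 − 0.0116262) = √0.9883738 = 0.994.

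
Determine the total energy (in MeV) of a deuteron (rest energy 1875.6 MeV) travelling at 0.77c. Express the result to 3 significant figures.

2940 MeV

Lorentz factor: γ = (1 − 0.5929)^(−1/2) = 1.5673.
Total energy: E = γmc² = 1.5673 × 1875.6 MeV = 2940 MeV.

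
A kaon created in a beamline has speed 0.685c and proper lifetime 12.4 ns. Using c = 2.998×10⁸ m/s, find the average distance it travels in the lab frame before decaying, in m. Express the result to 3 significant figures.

3.50 m

Lorentz factor: γ = (1 − 0.469225)^(−1/2) = 1.3726.
Lab-frame lifetime: Δt = γτ = 1.3726 × 12.4 ns = 17.02 ns.
Distance: d = vΔt = 0.685 × 2.998×10⁸ m/s × 1.7020×10^-8 s = 3.50 m.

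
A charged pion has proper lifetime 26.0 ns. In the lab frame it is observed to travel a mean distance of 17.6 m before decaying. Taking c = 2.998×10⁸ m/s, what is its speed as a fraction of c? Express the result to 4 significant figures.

0.9143c

d = βγcτ ⇒ βγ = d/(cτ) = 17.60 m / (7.7948 m) = 2.2579.
β = (βγ)/√(1+(βγ)²) = 2.2579/√6.09811 = 0.9143.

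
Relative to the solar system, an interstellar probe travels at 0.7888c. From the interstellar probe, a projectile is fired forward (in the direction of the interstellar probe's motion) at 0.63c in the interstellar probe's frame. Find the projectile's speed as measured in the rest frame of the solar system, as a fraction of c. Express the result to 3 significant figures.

0.948c

In units of c, u = (u' + v)/(1 + u'v) with u' = 0.63 and v = 0.7888.
Numerator: 0.63 + 0.7888 = 1.4188. Denominator: 1 + (0.63)(0.7888) = 1.496944.
u = 1.4188/1.496944 = 0.9478, so the speed is 0.948c.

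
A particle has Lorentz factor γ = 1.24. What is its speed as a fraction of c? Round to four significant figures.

0.5913c

β = √(1 − 1/γ²) = √(1 − 1/1.5376) = √0.349636 = 0.5913.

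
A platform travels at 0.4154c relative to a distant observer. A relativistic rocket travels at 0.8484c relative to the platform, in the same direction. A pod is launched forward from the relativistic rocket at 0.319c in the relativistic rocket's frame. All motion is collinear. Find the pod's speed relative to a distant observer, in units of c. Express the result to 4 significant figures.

0.9656c

Compose velocities in two stages. Stage 1 (into S'): u₁ = (0.319+0.8484)/(1+0.319×0.8484) = 0.91875.
Stage 2 (into S): u = (0.91875+0.4154)/(1+0.91875×0.4154) = 0.96562, so the speed is 0.9656c.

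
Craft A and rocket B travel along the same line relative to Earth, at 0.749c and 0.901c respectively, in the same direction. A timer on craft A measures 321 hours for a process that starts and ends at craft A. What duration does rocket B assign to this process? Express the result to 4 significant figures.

363.1 hours

The velocity of craft A relative to rocket B is (0.749 − 0.901)c / (1 − 0.749×0.901) = −0.46748c; relative speed 0.46748c.
γ for this relative speed: γ = 1/√(1 − 0.218538) = 1.1312.
The clock on craft A records proper time, so rocket B measures Δt = γΔτ = 1.1312 × 321 = 363.1 hours.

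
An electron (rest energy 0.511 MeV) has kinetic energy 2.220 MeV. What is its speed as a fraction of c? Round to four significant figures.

0.9823c

γ = 1 + K/(mc²) = 1 + 2.220/0.511 = 5.3444.
β = √(1 − 1/γ²) = √(1 − 0.0350108) = √0.9649892 = 0.9823.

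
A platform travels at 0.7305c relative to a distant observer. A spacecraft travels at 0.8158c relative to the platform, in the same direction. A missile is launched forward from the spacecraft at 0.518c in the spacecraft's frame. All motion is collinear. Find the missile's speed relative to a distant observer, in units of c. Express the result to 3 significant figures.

0.990c

Compose velocities in two stages. Stage 1 (into S'): u₁ = (0.518+0.8158)/(1+0.518×0.8158) = 0.93759.
Stage 2 (into S): u = (0.93759+0.7305)/(1+0.93759×0.7305) = 0.99002, so the speed is 0.990c.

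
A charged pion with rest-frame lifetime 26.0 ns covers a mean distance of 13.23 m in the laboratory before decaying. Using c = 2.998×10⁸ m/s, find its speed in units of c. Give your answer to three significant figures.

0.862c

d = βγcτ ⇒ βγ = d/(cτ) = 13.23 m / (7.7948 m) = 1.6973.
β = (βγ)/√(1+(βγ)²) = 1.6973/√3.88083 = 0.862.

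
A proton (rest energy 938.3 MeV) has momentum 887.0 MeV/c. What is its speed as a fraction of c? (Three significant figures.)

0.687c

pc/(mc²) = 887.0/938.3 = 0.94533 = βγ = β/√(1−β²).
So β² = x²/(1 + x²) with x = 0.94533: x² = 0.893649, β² = 0.893649/1.893649 = 0.471919, β = 0.687.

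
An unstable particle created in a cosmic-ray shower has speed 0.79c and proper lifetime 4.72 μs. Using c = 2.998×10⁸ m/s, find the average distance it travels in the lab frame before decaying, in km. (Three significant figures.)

1.82 km

γ = 1/√(1 − β²) = 1/√(1 − 0.6241) = 1/√0.3759 = 1/0.613107 = 1.631.
Lab-frame lifetime: Δt = γτ = 1.631 × 4.72 μs = 7.6983 μs.
Distance: d = vΔt = 0.79 × 2.998×10⁸ m/s × 7.6983×10^-6 s = 1820 m = 1.82 km.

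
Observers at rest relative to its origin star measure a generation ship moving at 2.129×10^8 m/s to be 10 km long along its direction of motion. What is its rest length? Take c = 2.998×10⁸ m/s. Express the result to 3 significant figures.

14.2 km

β = v/c = (2.129×10^8 m/s)/(2.998×10⁸ m/s) = 0.71014.
Lorentz factor: γ = (1 − 0.5042988196)^(−1/2) = 1.4203.
Proper length: L₀ = γ·L = 1.4203 × 10 = 14.2 km.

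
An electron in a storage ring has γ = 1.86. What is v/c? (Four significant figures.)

β = √(1 − 1/γ²) = √(1 − 1/3.4596) = √0.710949 = 0.8432.

0.8432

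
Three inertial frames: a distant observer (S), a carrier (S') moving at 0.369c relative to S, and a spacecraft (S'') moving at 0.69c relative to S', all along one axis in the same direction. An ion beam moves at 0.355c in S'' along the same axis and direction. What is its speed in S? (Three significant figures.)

0.923c

Apply u = (u'+v)/(1+u'v) twice. Ion beam in the carrier frame: (0.355+0.69)/(1+0.355·0.69) = 1.045/1.24495 = 0.83939c.
That velocity, transformed to the rest frame of a distant observer: (0.83939+0.369)/(1+0.83939·0.369) = 1.20839/1.30973491 = 0.92262c.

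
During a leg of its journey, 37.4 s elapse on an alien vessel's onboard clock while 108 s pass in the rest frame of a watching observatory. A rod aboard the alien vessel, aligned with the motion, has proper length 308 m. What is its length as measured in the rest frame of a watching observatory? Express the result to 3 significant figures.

107 m

γ = Δt/Δτ = 108/37.4 = 2.8877.
The rod contracts by the same γ: 308 m / 2.8877 = 107 m.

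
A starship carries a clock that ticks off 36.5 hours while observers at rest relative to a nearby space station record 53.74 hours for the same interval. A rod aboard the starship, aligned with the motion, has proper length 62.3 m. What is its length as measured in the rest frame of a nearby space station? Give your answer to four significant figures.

The time-dilation ratio gives γ = 53.74/36.5 = 1.47233.
L = L₀/γ = 62.3/1.47233 = 42.31 m.

42.31 m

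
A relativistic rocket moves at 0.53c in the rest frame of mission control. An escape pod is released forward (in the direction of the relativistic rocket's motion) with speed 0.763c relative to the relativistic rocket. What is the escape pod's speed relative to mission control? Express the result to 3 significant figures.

Relativistic velocity addition: u = (u' + v)/(1 + u'v/c²), with u' = 0.763c and v = 0.53c.
Numerator: 0.763 + 0.53 = 1.293. Denominator: 1 + (0.763)(0.53) = 1.40439.
u = 1.293/1.40439 = 0.92068, so the speed is 0.921c.

0.921c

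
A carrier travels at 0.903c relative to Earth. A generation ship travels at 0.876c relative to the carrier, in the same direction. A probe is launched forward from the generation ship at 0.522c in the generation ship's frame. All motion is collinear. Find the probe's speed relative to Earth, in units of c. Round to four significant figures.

First combine the probe and generation ship (S''→S'): u₁ = (0.522 + 0.876)/(1 + 0.522×0.876) = 1.398/1.457272 = 0.95933.
Then combine with the carrier (S'→S): u = (0.95933 + 0.903)/(1 + 0.95933×0.903) = 1.86233/1.86627499 = 0.99789.

0.9979c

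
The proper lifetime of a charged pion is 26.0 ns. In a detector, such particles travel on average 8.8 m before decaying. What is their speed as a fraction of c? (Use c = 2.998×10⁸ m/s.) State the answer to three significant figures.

Lab distance = (lab lifetime)·v = γτ·βc, so βγ = d/(cτ) = 8.800/(2.998×10⁸ × 2.600×10^-8) = 1.129.
With βγ = 1.129: γ² = 1 + (βγ)² = 2.27464, and β = (βγ)/γ = 1.129/1.50819 = 0.749.

0.749c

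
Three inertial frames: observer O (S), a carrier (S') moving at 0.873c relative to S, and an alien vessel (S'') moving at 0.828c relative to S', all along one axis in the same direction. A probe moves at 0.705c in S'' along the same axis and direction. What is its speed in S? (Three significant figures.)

Apply u = (u'+v)/(1+u'v) twice. Probe in the carrier frame: (0.705+0.828)/(1+0.705·0.828) = 1.533/1.58374 = 0.96796c.
That velocity, transformed to the rest frame of observer O: (0.96796+0.873)/(1+0.96796·0.873) = 1.84096/1.84502908 = 0.99779c.

0.998c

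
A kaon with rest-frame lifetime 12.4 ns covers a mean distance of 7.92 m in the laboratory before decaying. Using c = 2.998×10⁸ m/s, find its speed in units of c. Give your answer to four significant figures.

0.9052c

Let x = d/(cτ) = 7.920 m / (2.998×10⁸ m/s × 1.240×10^-8 s) = 2.1305. Since d = βγcτ, x = βγ = β/√(1−β²).
Solving: β² = x²/(1+x²) = 4.53903/5.53903 = 0.819463, so β = 0.9052.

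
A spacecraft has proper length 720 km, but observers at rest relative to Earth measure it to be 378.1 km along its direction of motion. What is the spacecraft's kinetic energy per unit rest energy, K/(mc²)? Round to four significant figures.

γ = L₀/L = 720/378.1 = 1.90426.
K/(mc²) = γ − 1 = 1.90426 − 1 = 0.9043.

0.9043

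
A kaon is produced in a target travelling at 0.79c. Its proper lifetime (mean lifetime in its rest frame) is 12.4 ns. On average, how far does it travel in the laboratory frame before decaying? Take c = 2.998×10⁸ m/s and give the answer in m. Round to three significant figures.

4.79 m

With β = 0.79, γ = 1/√(1 − 0.79²) = 1/√0.3759 = 1.631.
Lab-frame lifetime: Δt = γτ = 1.631 × 12.4 ns = 20.224 ns.
Distance: d = vΔt = 0.79 × 2.998×10⁸ m/s × 2.0224×10^-8 s = 4.79 m.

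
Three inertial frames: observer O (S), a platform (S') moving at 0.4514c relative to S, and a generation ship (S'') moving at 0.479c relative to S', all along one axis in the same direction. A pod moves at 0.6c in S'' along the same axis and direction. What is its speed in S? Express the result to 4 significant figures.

First combine the pod and generation ship (S''→S'): u₁ = (0.6 + 0.479)/(1 + 0.6×0.479) = 1.079/1.2874 = 0.83812.
Then combine with the platform (S'→S): u = (0.83812 + 0.4514)/(1 + 0.83812×0.4514) = 1.28952/1.378327368 = 0.93557.

0.9356c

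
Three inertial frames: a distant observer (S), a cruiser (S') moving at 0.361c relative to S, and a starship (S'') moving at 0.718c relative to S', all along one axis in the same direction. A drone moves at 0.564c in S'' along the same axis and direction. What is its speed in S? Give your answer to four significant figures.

0.9579c

First combine the drone and starship (S''→S'): u₁ = (0.564 + 0.718)/(1 + 0.564×0.718) = 1.282/1.404952 = 0.91249.
Then combine with the cruiser (S'→S): u = (0.91249 + 0.361)/(1 + 0.91249×0.361) = 1.27349/1.32940889 = 0.95794.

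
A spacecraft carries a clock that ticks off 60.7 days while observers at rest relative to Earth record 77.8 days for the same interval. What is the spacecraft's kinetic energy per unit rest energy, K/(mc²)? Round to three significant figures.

0.282

γ = Δt/Δτ = 77.8/60.7 = 1.28171.
K/(mc²) = γ − 1 = 1.28171 − 1 = 0.282.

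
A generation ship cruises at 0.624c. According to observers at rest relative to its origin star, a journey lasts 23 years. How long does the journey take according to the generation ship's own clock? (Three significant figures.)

18.0 years

β² = 0.389376, so γ = 1/√0.610624 = 1.2797.
The generation ship's clock runs slow as seen from its origin star, so Δτ = Δt/γ = 23/1.2797 = 18.0 years.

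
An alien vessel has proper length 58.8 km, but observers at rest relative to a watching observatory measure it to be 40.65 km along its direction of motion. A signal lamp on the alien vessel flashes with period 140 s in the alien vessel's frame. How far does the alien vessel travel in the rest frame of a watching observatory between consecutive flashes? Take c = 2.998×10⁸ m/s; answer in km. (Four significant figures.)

4.387×10^7 km

Length contraction gives γ = L₀/L = 58.8/40.65 = 1.44649.
β = √(1 − 1/γ²) = 0.72254. Lab-frame period = γτ = 1.44649×140 s = 202.51 s. Distance = βc × γτ = 0.72254 × 2.998×10⁸ m/s × 202.51 s = 4.3867×10^10 m = 4.387×10^7 km.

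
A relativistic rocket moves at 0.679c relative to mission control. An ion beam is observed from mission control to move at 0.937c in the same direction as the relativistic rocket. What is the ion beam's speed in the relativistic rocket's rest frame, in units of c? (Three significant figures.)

0.709c

Transform to the relativistic rocket's frame: u' = (u − v)/(1 − uv/c²).
u' = (0.937 − 0.679)/(1 − 0.937×0.679) = 0.258/0.363777 = 0.70923.
Speed in the relativistic rocket's frame: 0.709c (in the same direction).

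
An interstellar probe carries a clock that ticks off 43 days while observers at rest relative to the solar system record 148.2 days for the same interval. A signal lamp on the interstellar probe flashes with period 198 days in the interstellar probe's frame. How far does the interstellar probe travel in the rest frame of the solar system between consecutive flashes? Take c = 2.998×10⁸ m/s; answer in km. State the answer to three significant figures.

The time-dilation ratio gives γ = 148.2/43 = 3.44651.
β = √(1 − 1/γ²) = 0.95698. Lab-frame period = γτ = 3.44651×198 days = 682.41 days. Distance = βc × γτ = 0.95698 × 2.998×10⁸ m/s × 58960224 s = 1.6916×10^16 m = 1.69×10^13 km.

1.69×10^13 km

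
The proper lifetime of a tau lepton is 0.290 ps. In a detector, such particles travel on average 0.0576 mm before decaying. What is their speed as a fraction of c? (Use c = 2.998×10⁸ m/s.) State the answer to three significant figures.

0.552c

d = βγcτ ⇒ βγ = d/(cτ) = 5.760×10^-5 m / (8.6942×10^-5 m) = 0.66251.
β = (βγ)/√(1+(βγ)²) = 0.66251/√1.43892 = 0.552.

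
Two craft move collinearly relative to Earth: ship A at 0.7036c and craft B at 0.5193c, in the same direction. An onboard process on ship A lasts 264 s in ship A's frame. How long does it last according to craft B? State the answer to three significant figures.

Transform ship A's velocity into craft B's frame: (0.7036 − 0.5193)/(1 − 0.7036·0.5193) = 0.1843/0.63462052, so the relative speed is 0.29041c.
At |u| = 0.29041c, γ = (1 − 0.084338)^(−1/2) = 1.045.
Ship A's interval is proper; time dilation gives Δt_B = γΔτ = 1.045 × 264 s = 276 s.

276 s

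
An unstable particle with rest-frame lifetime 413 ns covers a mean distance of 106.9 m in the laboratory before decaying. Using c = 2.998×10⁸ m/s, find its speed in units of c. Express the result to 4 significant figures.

Lab distance = (lab lifetime)·v = γτ·βc, so βγ = d/(cτ) = 106.9/(2.998×10⁸ × 4.130×10^-7) = 0.86337.
With βγ = 0.86337: γ² = 1 + (βγ)² = 1.745408, and β = (βγ)/γ = 0.86337/1.32114 = 0.6535.

0.6535c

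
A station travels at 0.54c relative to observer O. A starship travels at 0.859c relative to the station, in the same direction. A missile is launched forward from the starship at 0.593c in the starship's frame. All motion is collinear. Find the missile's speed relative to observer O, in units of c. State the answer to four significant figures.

0.9885c

Compose velocities in two stages. Stage 1 (into S'): u₁ = (0.593+0.859)/(1+0.593×0.859) = 0.96198.
Stage 2 (into S): u = (0.96198+0.54)/(1+0.96198×0.54) = 0.98849, so the speed is 0.9885c.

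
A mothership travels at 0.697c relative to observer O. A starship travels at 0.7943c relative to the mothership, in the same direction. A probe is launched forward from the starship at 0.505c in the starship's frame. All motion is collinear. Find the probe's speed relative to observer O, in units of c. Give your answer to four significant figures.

0.9866c

First combine the probe and starship (S''→S'): u₁ = (0.505 + 0.7943)/(1 + 0.505×0.7943) = 1.2993/1.4011215 = 0.92733.
Then combine with the mothership (S'→S): u = (0.92733 + 0.697)/(1 + 0.92733×0.697) = 1.62433/1.64634901 = 0.98663.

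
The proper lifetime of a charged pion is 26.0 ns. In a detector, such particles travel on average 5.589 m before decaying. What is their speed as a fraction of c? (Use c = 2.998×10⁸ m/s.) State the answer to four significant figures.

Lab distance = (lab lifetime)·v = γτ·βc, so βγ = d/(cτ) = 5.589/(2.998×10⁸ × 2.600×10^-8) = 0.71702.
With βγ = 0.71702: γ² = 1 + (βγ)² = 1.514118, and β = (βγ)/γ = 0.71702/1.2305 = 0.5827.

0.5827c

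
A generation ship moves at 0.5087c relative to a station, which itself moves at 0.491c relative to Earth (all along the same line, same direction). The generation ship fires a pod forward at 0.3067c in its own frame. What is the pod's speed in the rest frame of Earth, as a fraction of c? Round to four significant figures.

Compose velocities in two stages. Stage 1 (into S'): u₁ = (0.3067+0.5087)/(1+0.3067×0.5087) = 0.70535.
Stage 2 (into S): u = (0.70535+0.491)/(1+0.70535×0.491) = 0.8886, so the speed is 0.8886c.

0.8886c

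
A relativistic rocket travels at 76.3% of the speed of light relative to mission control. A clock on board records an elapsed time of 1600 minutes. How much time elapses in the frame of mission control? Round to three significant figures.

2480 minutes

With β = 0.763, γ = 1/√(1 − 0.763²) = 1/√0.417831 = 1.547.
The onboard clock measures proper time, so the interval in the rest frame of mission control is dilated: Δt = γ·Δτ = 1.547 × 1600 minutes = 2480 minutes.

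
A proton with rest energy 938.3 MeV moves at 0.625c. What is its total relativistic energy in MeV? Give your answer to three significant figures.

1200 MeV

Lorentz factor: γ = (1 − 0.390625)^(−1/2) = 1.281.
Total energy: E = γmc² = 1.281 × 938.3 MeV = 1200 MeV.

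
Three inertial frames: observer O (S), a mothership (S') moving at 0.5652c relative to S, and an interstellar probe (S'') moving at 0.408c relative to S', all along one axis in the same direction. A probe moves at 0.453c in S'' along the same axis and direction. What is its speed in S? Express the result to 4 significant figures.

Compose velocities in two stages. Stage 1 (into S'): u₁ = (0.453+0.408)/(1+0.453×0.408) = 0.72669.
Stage 2 (into S): u = (0.72669+0.5652)/(1+0.72669×0.5652) = 0.91576, so the speed is 0.9158c.

0.9158c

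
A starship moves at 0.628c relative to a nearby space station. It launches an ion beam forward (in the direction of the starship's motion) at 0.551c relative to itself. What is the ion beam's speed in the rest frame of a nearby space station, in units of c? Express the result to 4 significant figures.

In units of c, u = (u' + v)/(1 + u'v) with u' = 0.551 and v = 0.628.
Numerator: 0.551 + 0.628 = 1.179. Denominator: 1 + (0.551)(0.628) = 1.346028.
u = 1.179/1.346028 = 0.87591, so the speed is 0.8759c.

0.8759c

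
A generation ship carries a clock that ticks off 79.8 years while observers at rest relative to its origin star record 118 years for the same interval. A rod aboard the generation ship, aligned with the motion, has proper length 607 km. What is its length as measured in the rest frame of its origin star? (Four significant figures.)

From Δt = γΔτ: γ = 118/79.8 = 1.4787.
L = L₀/γ = 607/1.4787 = 410.5 km.

410.5 km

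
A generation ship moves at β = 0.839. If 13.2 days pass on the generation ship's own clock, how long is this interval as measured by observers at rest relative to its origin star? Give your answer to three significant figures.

Lorentz factor: γ = (1 − 0.703921)^(−1/2) = 1.8378.
The onboard clock measures proper time, so the interval in the rest frame of its origin star is dilated: Δt = γ·Δτ = 1.8378 × 13.2 days = 24.3 days.

24.3 days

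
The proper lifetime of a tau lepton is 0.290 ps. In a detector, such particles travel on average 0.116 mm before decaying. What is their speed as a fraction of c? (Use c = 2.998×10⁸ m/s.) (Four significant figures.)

0.8002c

d = βγcτ ⇒ βγ = d/(cτ) = 1.160×10^-4 m / (8.6942×10^-5 m) = 1.3342.
β = (βγ)/√(1+(βγ)²) = 1.3342/√2.78009 = 0.8002.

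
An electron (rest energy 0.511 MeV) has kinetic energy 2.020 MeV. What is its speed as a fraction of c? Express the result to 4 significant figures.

0.9794c

K = (γ−1)mc², so γ = 1 + 2.020/0.511 = 4.953.
Then v/c = √(1 − γ⁻²) = √(1 − 0.0407627) = √0.9592373 = 0.9794.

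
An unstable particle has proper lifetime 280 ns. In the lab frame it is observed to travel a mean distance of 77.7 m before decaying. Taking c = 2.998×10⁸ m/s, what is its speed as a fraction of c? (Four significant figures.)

0.6793c

d = βγcτ ⇒ βγ = d/(cτ) = 77.70 m / (83.944 m) = 0.92562.
β = (βγ)/√(1+(βγ)²) = 0.92562/√1.856772 = 0.6793.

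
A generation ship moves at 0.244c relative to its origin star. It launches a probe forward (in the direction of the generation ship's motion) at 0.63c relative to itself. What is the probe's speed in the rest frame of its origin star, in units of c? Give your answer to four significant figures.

0.7575c

In units of c, u = (u' + v)/(1 + u'v) with u' = 0.63 and v = 0.244.
Numerator: 0.63 + 0.244 = 0.874. Denominator: 1 + (0.63)(0.244) = 1.15372.
u = 0.874/1.15372 = 0.75755, so the speed is 0.7575c.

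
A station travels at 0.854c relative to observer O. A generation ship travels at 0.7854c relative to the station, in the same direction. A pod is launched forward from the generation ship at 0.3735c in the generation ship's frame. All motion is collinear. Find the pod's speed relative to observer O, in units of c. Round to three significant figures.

Compose velocities in two stages. Stage 1 (into S'): u₁ = (0.3735+0.7854)/(1+0.3735×0.7854) = 0.89605.
Stage 2 (into S): u = (0.89605+0.854)/(1+0.89605×0.854) = 0.9914, so the speed is 0.991c.

0.991c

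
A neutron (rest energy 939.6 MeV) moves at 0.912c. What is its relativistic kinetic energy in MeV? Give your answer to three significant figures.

γ = 1/√(1 − β²) = 1/√(1 − 0.831744) = 1/√0.168256 = 1/0.41019 = 2.4379.
Kinetic energy: K = (γ − 1)mc² = (2.4379 − 1) × 939.6 MeV = 1.4379 × 939.6 = 1350 MeV.

1350 MeV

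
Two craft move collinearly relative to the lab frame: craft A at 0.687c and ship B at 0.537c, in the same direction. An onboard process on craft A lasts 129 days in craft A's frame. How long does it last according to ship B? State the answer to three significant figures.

133 days

Transform craft A's velocity into ship B's frame: (0.687 − 0.537)/(1 − 0.687·0.537) = 0.15/0.631081, so the relative speed is 0.23769c.
γ for this relative speed: γ = 1/√(1 − 0.0564965) = 1.0295.
Craft A's interval is proper; time dilation gives Δt_B = γΔτ = 1.0295 × 129 days = 133 days.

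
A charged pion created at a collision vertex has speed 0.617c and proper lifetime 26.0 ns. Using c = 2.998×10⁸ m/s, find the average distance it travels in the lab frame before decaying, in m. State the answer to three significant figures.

β² = 0.380689, so γ = 1/√0.619311 = 1.2707.
Lab-frame lifetime: Δt = γτ = 1.2707 × 26.0 ns = 33.038 ns.
Distance: d = vΔt = 0.617 × 2.998×10⁸ m/s × 3.3038×10^-8 s = 6.11 m.

6.11 m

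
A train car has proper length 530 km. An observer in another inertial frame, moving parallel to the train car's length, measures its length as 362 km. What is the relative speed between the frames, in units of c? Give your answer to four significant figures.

0.7304c

Length contraction gives γ = L₀/L = 530/362 = 1.4641.
β = √(1 − 1/γ²) = √0.533493 = 0.7304.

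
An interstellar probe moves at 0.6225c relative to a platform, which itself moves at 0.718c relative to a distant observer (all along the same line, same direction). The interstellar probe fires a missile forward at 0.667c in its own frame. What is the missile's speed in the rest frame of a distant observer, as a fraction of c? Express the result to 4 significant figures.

Compose velocities in two stages. Stage 1 (into S'): u₁ = (0.667+0.6225)/(1+0.667×0.6225) = 0.91117.
Stage 2 (into S): u = (0.91117+0.718)/(1+0.91117×0.718) = 0.98486, so the speed is 0.9849c.

0.9849c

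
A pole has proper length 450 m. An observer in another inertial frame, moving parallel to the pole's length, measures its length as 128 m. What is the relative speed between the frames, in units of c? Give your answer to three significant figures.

Length contraction gives γ = L₀/L = 450/128 = 3.5156.
β = √(1 − 1/γ²) = √0.91909 = 0.959.

0.959c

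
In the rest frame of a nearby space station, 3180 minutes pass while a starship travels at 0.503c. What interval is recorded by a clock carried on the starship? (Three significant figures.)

2750 minutes

With β = 0.503, γ = 1/√(1 − 0.503²) = 1/√0.746991 = 1.157.
The moving clock records proper time: Δτ = Δt/γ = 3180/1.157 = 2750 minutes.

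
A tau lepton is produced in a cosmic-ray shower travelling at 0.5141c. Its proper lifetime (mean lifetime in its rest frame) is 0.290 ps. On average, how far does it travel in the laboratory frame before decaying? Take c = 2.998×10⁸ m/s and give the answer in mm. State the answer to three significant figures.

γ = 1/√(1 − β²) = 1/√(1 − 0.26429881) = 1/√0.73570119 = 1/0.85773 = 1.1659.
Lab-frame lifetime: Δt = γτ = 1.1659 × 0.290 ps = 0.33811 ps.
Distance: d = vΔt = 0.5141 × 2.998×10⁸ m/s × 3.3811×10^-13 s = 5.21×10^-5 m = 0.0521 mm.

0.0521 mm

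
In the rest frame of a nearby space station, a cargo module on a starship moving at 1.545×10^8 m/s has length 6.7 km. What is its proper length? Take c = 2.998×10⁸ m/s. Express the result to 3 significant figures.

7.82 km

β = v/c = (1.545×10^8 m/s)/(2.998×10⁸ m/s) = 0.515344.
β² = 0.2655794, so γ = 1/√0.7344206 = 1.1669.
Proper length: L₀ = γ·L = 1.1669 × 6.7 = 7.82 km.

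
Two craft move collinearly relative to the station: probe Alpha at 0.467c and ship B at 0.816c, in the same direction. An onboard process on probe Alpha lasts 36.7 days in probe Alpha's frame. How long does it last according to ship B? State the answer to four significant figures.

44.44 days

Transform probe Alpha's velocity into ship B's frame: (0.467 − 0.816)/(1 − 0.467·0.816) = −0.349/0.618928, so the relative speed is 0.56388c.
γ for this relative speed: γ = 1/√(1 − 0.317961) = 1.2109.
Probe Alpha's interval is proper; time dilation gives Δt_B = γΔτ = 1.2109 × 36.7 days = 44.44 days.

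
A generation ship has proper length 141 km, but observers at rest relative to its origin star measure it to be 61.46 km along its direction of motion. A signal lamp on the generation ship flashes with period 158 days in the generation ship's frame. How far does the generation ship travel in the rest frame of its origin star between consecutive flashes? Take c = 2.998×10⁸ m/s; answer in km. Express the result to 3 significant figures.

8.45×10^12 km

From L = L₀/γ: γ = 141/61.46 = 2.29418.
β = √(1 − 1/γ²) = 0.9. Lab-frame period = γτ = 2.29418×158 days = 362.48 days. Distance = βc × γτ = 0.9 × 2.998×10⁸ m/s × 31318272 s = 8.4503×10^15 m = 8.45×10^12 km.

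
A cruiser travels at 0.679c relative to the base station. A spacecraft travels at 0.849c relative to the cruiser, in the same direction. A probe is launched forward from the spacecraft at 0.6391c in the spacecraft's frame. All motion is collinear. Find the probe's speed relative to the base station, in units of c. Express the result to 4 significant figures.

0.9931c

First combine the probe and spacecraft (S''→S'): u₁ = (0.6391 + 0.849)/(1 + 0.6391×0.849) = 1.4881/1.5425959 = 0.96467.
Then combine with the cruiser (S'→S): u = (0.96467 + 0.679)/(1 + 0.96467×0.679) = 1.64367/1.65501093 = 0.99315.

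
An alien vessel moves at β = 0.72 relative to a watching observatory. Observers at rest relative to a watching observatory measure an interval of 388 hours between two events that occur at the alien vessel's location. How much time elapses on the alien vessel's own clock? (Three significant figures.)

With β = 0.72, γ = 1/√(1 − 0.72²) = 1/√0.4816 = 1.441.
The alien vessel's clock runs slow as seen from a watching observatory, so Δτ = Δt/γ = 388/1.441 = 269 hours.

269 hours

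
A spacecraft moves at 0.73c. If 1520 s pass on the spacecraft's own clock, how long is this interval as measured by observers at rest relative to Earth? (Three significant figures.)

2220 s

With β = 0.73, γ = 1/√(1 − 0.73²) = 1/√0.4671 = 1.4632.
Time dilation: Δt = γ·Δτ = 1.4632 × 1520 = 2220 s.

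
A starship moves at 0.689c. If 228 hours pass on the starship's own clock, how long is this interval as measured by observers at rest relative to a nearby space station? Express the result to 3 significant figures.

315 hours

β² = 0.474721, so γ = 1/√0.525279 = 1.3798.
Time dilation: Δt = γ·Δτ = 1.3798 × 228 = 315 hours.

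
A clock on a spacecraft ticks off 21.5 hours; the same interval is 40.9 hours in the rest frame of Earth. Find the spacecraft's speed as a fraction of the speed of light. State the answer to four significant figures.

0.8507c

γ = Δt/Δτ = 40.9/21.5 = 1.9023.
β = √(1 − 1/γ²) = √(1 − 0.276339) = √0.723661 = 0.8507.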